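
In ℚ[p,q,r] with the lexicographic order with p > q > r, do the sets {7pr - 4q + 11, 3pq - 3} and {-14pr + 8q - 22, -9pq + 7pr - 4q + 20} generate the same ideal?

For a fixed monomial order, each ideal has a unique reduced Gröbner basis; comparing bases decides equality.
Buchberger on the first generating set:
f_1 = 7pr - 4q + 11, LT = pr.
f_2 = 3pq - 3, LT = pq.

S(f_1,f_2): lcm = pqr. S = -4/7q² + 11/7q + r.
  leading term q²: no divisor's leading term divides it; move -4/7q² to the remainder.
  leading term q: no divisor's leading term divides it; move 11/7q to the remainder.
  leading term r: no divisor's leading term divides it; move r to the remainder.
  remainder -4/7q² + 11/7q + r ≠ 0; add g_3 = -4/7q² + 11/7q + r to the basis.

The other S-polynomials (S(f_1,g_3), S(f_2,g_3)) all reduce to 0 modulo the current basis, so we have a Gröbner basis.
Inter-reduce: drop elements whose leading term is divisible by another's, tail-reduce, and make monic.
Reduced Gröbner basis: {pq - 1, pr - 4/7q + 11/7, q² - 11/4q - 7/4r}.

Buchberger on the second generating set:
h_1 = -14pr + 8q - 22, LT = pr.
h_2 = -9pq + 7pr - 4q + 20, LT = pq.

S(h_1,h_2): lcm = pqr. S = 7/9pr² - 4/7q² - 4/9qr + 11/7q + 20/9r.
  leading term pr²: subtract (-1/18r)·h_1 from 7/9pr² - 4/7q² - 4/9qr + 11/7q + 20/9r → -4/7q² + 11/7q + r
  leading term q²: no divisor's leading term divides it; move -4/7q² to the remainder.
  leading term q: no divisor's leading term divides it; move 11/7q to the remainder.
  leading term r: no divisor's leading term divides it; move r to the remainder.
  remainder -4/7q² + 11/7q + r ≠ 0; add k_3 = -4/7q² + 11/7q + r to the basis.

The other S-polynomials (S(h_1,k_3), S(h_2,k_3)) all reduce to 0 modulo the current basis, so we have a Gröbner basis.
Inter-reduce: drop elements whose leading term is divisible by another's, tail-reduce, and make monic.
Reduced Gröbner basis: {pq - 1, pr - 4/7q + 11/7, q² - 11/4q - 7/4r}.

These coincide, so the ideals are equal.

Yes, the ideals are equal.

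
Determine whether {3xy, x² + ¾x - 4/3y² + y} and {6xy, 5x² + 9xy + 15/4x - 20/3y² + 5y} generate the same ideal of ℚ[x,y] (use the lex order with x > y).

Yes, the ideals are equal.

Equality of ideals is decidable: compute both reduced Gröbner bases (unique for the ordering) and check whether they agree.
Buchberger on the first generating set:
f_1 = 3xy, LT = xy.
f_2 = x² + ¾x - 4/3y² + y, LT = x².

S(f_1,f_2): lcm = x²y. S = -¾xy + 4/3y³ - y².
  leading term xy: subtract (-¼)·f_1 from -¾xy + 4/3y³ - y² → 4/3y³ - y²
  leading term y³: no divisor's leading term divides it; move 4/3y³ to the remainder.
  leading term y²: no divisor's leading term divides it; move -y² to the remainder.
  remainder 4/3y³ - y² ≠ 0; add g_3 = 4/3y³ - y² to the basis.

S(f_1,g_3): lcm = xy³. S = ¾xy².
  leading term xy²: subtract (¼y)·f_1 from ¾xy² → 0
  remainder 0.

S(f_2,g_3): leading monomials are coprime, so the S-polynomial reduces to 0 (Buchberger's first criterion).
Every S-polynomial of the final basis reduces to 0, so we have a Gröbner basis.
Inter-reduce: drop elements whose leading term is divisible by another's, tail-reduce, and make monic.
Reduced Gröbner basis: {x² + ¾x - 4/3y² + y, xy, y³ - ¾y²}.

Buchberger on the second generating set:
h_1 = 6xy, LT = xy.
h_2 = 5x² + 9xy + 15/4x - 20/3y² + 5y, LT = x².

S(h_1,h_2): lcm = x²y. S = -9/5xy² - ¾xy + 4/3y³ - y².
  leading term xy²: subtract (-3/10y)·h_1 from -9/5xy² - ¾xy + 4/3y³ - y² → -¾xy + 4/3y³ - y²
  leading term xy: subtract (-⅛)·h_1 from -¾xy + 4/3y³ - y² → 4/3y³ - y²
  leading term y³: no divisor's leading term divides it; move 4/3y³ to the remainder.
  leading term y²: no divisor's leading term divides it; move -y² to the remainder.
  remainder 4/3y³ - y² ≠ 0; add k_3 = 4/3y³ - y² to the basis.

S(h_1,k_3): lcm = xy³. S = ¾xy².
  leading term xy²: subtract (⅛y)·h_1 from ¾xy² → 0
  remainder 0.

S(h_2,k_3): leading monomials are coprime, so the S-polynomial reduces to 0 (Buchberger's first criterion).
Every S-polynomial of the final basis reduces to 0, so we have a Gröbner basis.
Inter-reduce: drop elements whose leading term is divisible by another's, tail-reduce, and make monic.
Reduced Gröbner basis: {x² + ¾x - 4/3y² + y, xy, y³ - ¾y²}.

The two bases agree; hence the ideals are identical.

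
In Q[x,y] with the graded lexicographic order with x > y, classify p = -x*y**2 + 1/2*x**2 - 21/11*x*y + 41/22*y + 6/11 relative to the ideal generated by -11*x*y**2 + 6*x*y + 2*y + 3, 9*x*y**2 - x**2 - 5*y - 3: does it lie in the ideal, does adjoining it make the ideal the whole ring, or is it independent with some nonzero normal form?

First compute the reduced Gröbner basis of I by Buchberger's algorithm.
f_1 = -11*x*y**2 + 6*x*y + 2*y + 3, LT = x*y**2.
f_2 = 9*x*y**2 - x**2 - 5*y - 3, LT = x*y**2.

S(f_1,f_2): lcm = x*y**2. S = 1/9*x**2 - 6/11*x*y + 37/99*y + 2/33.
  leading term x**2: no divisor's leading term divides it; move 1/9*x**2 to the remainder.
  leading term x*y: no divisor's leading term divides it; move -6/11*x*y to the remainder.
  leading term y: no divisor's leading term divides it; move 37/99*y to the remainder.
  leading term 1: no divisor's leading term divides it; move 2/33 to the remainder.
  remainder 1/9*x**2 - 6/11*x*y + 37/99*y + 2/33 ≠ 0; add h_3 = 1/9*x**2 - 6/11*x*y + 37/99*y + 2/33 to the basis.

S(f_1,h_3): lcm = x**2*y**2. S = 54/11*x*y**3 - 6/11*x**2*y - 37/11*y**3 - 2/11*x*y - 6/11*y**2 - 3/11*x.
  leading term x*y**3: subtract (-54/121*y)·f_1 from 54/11*x*y**3 - 6/11*x**2*y - 37/11*y**3 - 2/11*x*y - 6/11*y**2 - 3/11*x → -6/11*x**2*y + 324/121*x*y**2 - 37/11*y**3 - 2/11*x*y + 42/121*y**2 - 3/11*x + 162/121*y
  leading term x**2*y: subtract (-54/11*y)·h_3 from -6/11*x**2*y + 324/121*x*y**2 - 37/11*y**3 - 2/11*x*y + 42/121*y**2 - 3/11*x + 162/121*y → -37/11*y**3 - 2/11*x*y + 24/11*y**2 - 3/11*x + 18/11*y
  leading term y**3: no divisor's leading term divides it; move -37/11*y**3 to the remainder.
  leading term x*y: no divisor's leading term divides it; move -2/11*x*y to the remainder.
  leading term y**2: no divisor's leading term divides it; move 24/11*y**2 to the remainder.
  leading term x: no divisor's leading term divides it; move -3/11*x to the remainder.
  leading term y: no divisor's leading term divides it; move 18/11*y to the remainder.
  remainder -37/11*y**3 - 2/11*x*y + 24/11*y**2 - 3/11*x + 18/11*y ≠ 0; add h_4 = -37/11*y**3 - 2/11*x*y + 24/11*y**2 - 3/11*x + 18/11*y to the basis.

The other S-polynomials (S(f_2,h_3), S(f_1,h_4), S(f_2,h_4), S(h_3,h_4)) all reduce to 0 modulo the current basis, so we have a Gröbner basis.
Inter-reduce: drop elements whose leading term is divisible by another's, tail-reduce, and make monic.
Reduced Gröbner basis: {x*y**2 - 6/11*x*y - 2/11*y - 3/11, y**3 + 2/37*x*y - 24/37*y**2 + 3/37*x - 18/37*y, x**2 - 54/11*x*y + 37/11*y + 6/11}.
Label its elements g_1 = x*y**2 - 6/11*x*y - 2/11*y - 3/11, g_2 = y**3 + 2/37*x*y - 24/37*y**2 + 3/37*x - 18/37*y, g_3 = x**2 - 54/11*x*y + 37/11*y + 6/11.

Reduce p = -x*y**2 + 1/2*x**2 - 21/11*x*y + 41/22*y + 6/11 modulo G:
  leading term x*y**2: subtract (-1)·g_1 from -x*y**2 + 1/2*x**2 - 21/11*x*y + 41/22*y + 6/11 → 1/2*x**2 - 27/11*x*y + 37/22*y + 3/11
  leading term x**2: subtract (1/2)·g_3 from 1/2*x**2 - 27/11*x*y + 37/22*y + 3/11 → 0
  normal form = 0.
Since the normal form is 0, p ∈ I.

The remainder on division by a Gröbner basis is unique — it is the normal form.

-x*y**2 + 1/2*x**2 - 21/11*x*y + 41/22*y + 6/11 lies in I (it reduces to 0).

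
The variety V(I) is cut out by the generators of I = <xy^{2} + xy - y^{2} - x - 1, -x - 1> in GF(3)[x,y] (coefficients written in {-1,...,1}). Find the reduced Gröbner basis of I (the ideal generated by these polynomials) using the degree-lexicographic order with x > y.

G = {y^{2} - y, x + 1}

The reduced Gröbner basis is the canonical form of the ideal for this ordering.

f_1 = xy^{2} + xy - y^{2} - x - 1, LT = xy^{2}.
f_2 = -x - 1, LT = x.

S(f_1,f_2): lcm = xy^{2}. S = xy + y^{2} - x - 1.
  leading term xy: subtract (-y)·f_2 from xy + y^{2} - x - 1 → y^{2} - x - y - 1
  leading term y^{2}: no divisor's leading term divides it; move y^{2} to the remainder.
  leading term x: subtract (1)·f_2 from -x - y - 1 → -y
  leading term y: no divisor's leading term divides it; move -y to the remainder.
  remainder y^{2} - y ≠ 0; add g_3 = y^{2} - y to the basis.

S(f_1,g_3): lcm = xy^{2}. S = -xy - y^{2} - x - 1.
  leading term xy: subtract (y)·f_2 from -xy - y^{2} - x - 1 → -y^{2} - x + y - 1
  leading term y^{2}: subtract (-1)·g_3 from -y^{2} - x + y - 1 → -x - 1
  leading term x: subtract (1)·f_2 from -x - 1 → 0
  remainder 0.

S(f_2,g_3): leading monomials are coprime, so the S-polynomial reduces to 0 (Buchberger's first criterion).
Every S-polynomial of the final basis reduces to 0, so we have a Gröbner basis.
Inter-reduce: drop elements whose leading term is divisible by another's, tail-reduce, and make monic.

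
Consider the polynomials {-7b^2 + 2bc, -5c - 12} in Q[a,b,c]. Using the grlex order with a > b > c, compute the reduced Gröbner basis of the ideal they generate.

f_1 = -7b^2 + 2bc, LT = b^2.
f_2 = -5c - 12, LT = c.

The S-polynomials (S(f_1,f_2)) all reduce to 0 modulo the current basis, so we have a Gröbner basis.

G = {b^2 + 24/35b, c + 12/5}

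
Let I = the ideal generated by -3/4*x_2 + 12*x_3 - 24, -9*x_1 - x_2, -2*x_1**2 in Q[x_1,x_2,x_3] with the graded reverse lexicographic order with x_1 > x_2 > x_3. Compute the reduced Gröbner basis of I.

G = {x_3**2 - 4*x_3 + 4, x_1 + 16/9*x_3 - 32/9, x_2 - 16*x_3 + 32}

f_1 = -3/4*x_2 + 12*x_3 - 24, LT = x_2.
f_2 = -9*x_1 - x_2, LT = x_1.
f_3 = -2*x_1**2, LT = x_1**2.

S(f_2,f_3): lcm = x_1**2. S = 1/9*x_1*x_2.
  leading term x_1*x_2: subtract (-4/27*x_1)·f_1 from 1/9*x_1*x_2 → 16/9*x_1*x_3 - 32/9*x_1
  leading term x_1*x_3: subtract (-16/81*x_3)·f_2 from 16/9*x_1*x_3 - 32/9*x_1 → -16/81*x_2*x_3 - 32/9*x_1
  leading term x_2*x_3: subtract (64/243*x_3)·f_1 from -16/81*x_2*x_3 - 32/9*x_1 → -256/81*x_3**2 - 32/9*x_1 + 512/81*x_3
  leading term x_3**2: no divisor's leading term divides it; move -256/81*x_3**2 to the remainder.
  leading term x_1: subtract (32/81)·f_2 from -32/9*x_1 + 512/81*x_3 → 32/81*x_2 + 512/81*x_3
  leading term x_2: subtract (-128/243)·f_1 from 32/81*x_2 + 512/81*x_3 → 1024/81*x_3 - 1024/81
  leading term x_3: no divisor's leading term divides it; move 1024/81*x_3 to the remainder.
  leading term 1: no divisor's leading term divides it; move -1024/81 to the remainder.
  remainder -256/81*x_3**2 + 1024/81*x_3 - 1024/81 ≠ 0; add g_4 = -256/81*x_3**2 + 1024/81*x_3 - 1024/81 to the basis.

The other S-polynomials (S(f_1,f_2), S(f_1,f_3), S(f_1,g_4), S(f_2,g_4), S(f_3,g_4)) all reduce to 0 modulo the current basis, so we have a Gröbner basis.
Inter-reduce: drop elements whose leading term is divisible by another's, tail-reduce, and make monic.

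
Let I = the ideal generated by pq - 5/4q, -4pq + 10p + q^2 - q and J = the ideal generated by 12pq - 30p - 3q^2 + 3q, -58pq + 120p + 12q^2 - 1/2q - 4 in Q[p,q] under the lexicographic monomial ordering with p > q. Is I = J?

No, the ideals differ.

Two ideals are equal iff their reduced Gröbner bases coincide (the reduced basis is unique for a fixed ordering).
Buchberger on the first generating set:
f_1 = pq - 5/4q, LT = pq.
f_2 = -4pq + 10p + q^2 - q, LT = pq.

S(f_1,f_2): lcm = pq. S = 5/2p + 1/4q^2 - 3/2q.
  leading term p: no divisor's leading term divides it; move 5/2p to the remainder.
  leading term q^2: no divisor's leading term divides it; move 1/4q^2 to the remainder.
  leading term q: no divisor's leading term divides it; move -3/2q to the remainder.
  remainder 5/2p + 1/4q^2 - 3/2q ≠ 0; add g_3 = 5/2p + 1/4q^2 - 3/2q to the basis.

S(f_1,g_3): lcm = pq. S = -1/10q^3 + 3/5q^2 - 5/4q.
  leading term q^3: no divisor's leading term divides it; move -1/10q^3 to the remainder.
  leading term q^2: no divisor's leading term divides it; move 3/5q^2 to the remainder.
  leading term q: no divisor's leading term divides it; move -5/4q to the remainder.
  remainder -1/10q^3 + 3/5q^2 - 5/4q ≠ 0; add g_4 = -1/10q^3 + 3/5q^2 - 5/4q to the basis.

S(f_2,g_3): lcm = pq. S = -5/2p - 1/10q^3 + 7/20q^2 + 1/4q.
  leading term p: subtract (-1)·g_3 from -5/2p - 1/10q^3 + 7/20q^2 + 1/4q → -1/10q^3 + 3/5q^2 - 5/4q
  leading term q^3: subtract (1)·g_4 from -1/10q^3 + 3/5q^2 - 5/4q → 0
  remainder 0.

S(f_1,g_4): lcm = pq^3. S = 6pq^2 - 25/2pq - 5/4q^3.
  leading term pq^2: subtract (6q)·f_1 from 6pq^2 - 25/2pq - 5/4q^3 → -25/2pq - 5/4q^3 + 15/2q^2
  leading term pq: subtract (-25/2)·f_1 from -25/2pq - 5/4q^3 + 15/2q^2 → -5/4q^3 + 15/2q^2 - 125/8q
  leading term q^3: subtract (25/2)·g_4 from -5/4q^3 + 15/2q^2 - 125/8q → 0
  remainder 0.

S(f_2,g_4): lcm = pq^3. S = 7/2pq^2 - 25/2pq - 1/4q^4 + 1/4q^3.
  leading term pq^2: subtract (7/2q)·f_1 from 7/2pq^2 - 25/2pq - 1/4q^4 + 1/4q^3 → -25/2pq - 1/4q^4 + 1/4q^3 + 35/8q^2
  leading term pq: subtract (-25/2)·f_1 from -25/2pq - 1/4q^4 + 1/4q^3 + 35/8q^2 → -1/4q^4 + 1/4q^3 + 35/8q^2 - 125/8q
  leading term q^4: subtract (5/2q)·g_4 from -1/4q^4 + 1/4q^3 + 35/8q^2 - 125/8q → -5/4q^3 + 15/2q^2 - 125/8q
  leading term q^3: subtract (25/2)·g_4 from -5/4q^3 + 15/2q^2 - 125/8q → 0
  remainder 0.

S(g_3,g_4): leading monomials are coprime, so the S-polynomial reduces to 0 (Buchberger's first criterion).
Every S-polynomial of the final basis reduces to 0, so we have a Gröbner basis.
Inter-reduce: drop elements whose leading term is divisible by another's, tail-reduce, and make monic.
Reduced Gröbner basis: {p + 1/10q^2 - 3/5q, q^3 - 6q^2 + 25/2q}.

Buchberger on the second generating set:
h_1 = 12pq - 30p - 3q^2 + 3q, LT = pq.
h_2 = -58pq + 120p + 12q^2 - 1/2q - 4, LT = pq.

S(h_1,h_2): lcm = pq. S = -25/58p - 5/116q^2 + 7/29q - 2/29.
  leading term p: no divisor's leading term divides it; move -25/58p to the remainder.
  leading term q^2: no divisor's leading term divides it; move -5/116q^2 to the remainder.
  leading term q: no divisor's leading term divides it; move 7/29q to the remainder.
  leading term 1: no divisor's leading term divides it; move -2/29 to the remainder.
  remainder -25/58p - 5/116q^2 + 7/29q - 2/29 ≠ 0; add k_3 = -25/58p - 5/116q^2 + 7/29q - 2/29 to the basis.

S(h_1,k_3): lcm = pq. S = -5/2p - 1/10q^3 + 31/100q^2 + 9/100q.
  leading term p: subtract (29/5)·k_3 from -5/2p - 1/10q^3 + 31/100q^2 + 9/100q → -1/10q^3 + 14/25q^2 - 131/100q + 2/5
  leading term q^3: no divisor's leading term divides it; move -1/10q^3 to the remainder.
  leading term q^2: no divisor's leading term divides it; move 14/25q^2 to the remainder.
  leading term q: no divisor's leading term divides it; move -131/100q to the remainder.
  leading term 1: no divisor's leading term divides it; move 2/5 to the remainder.
  remainder -1/10q^3 + 14/25q^2 - 131/100q + 2/5 ≠ 0; add k_4 = -1/10q^3 + 14/25q^2 - 131/100q + 2/5 to the basis.

S(h_2,k_3): lcm = pq. S = -60/29p - 1/10q^3 + 256/725q^2 - 439/2900q + 2/29.
  leading term p: subtract (24/5)·k_3 from -60/29p - 1/10q^3 + 256/725q^2 - 439/2900q + 2/29 → -1/10q^3 + 14/25q^2 - 131/100q + 2/5
  leading term q^3: subtract (1)·k_4 from -1/10q^3 + 14/25q^2 - 131/100q + 2/5 → 0
  remainder 0.

S(h_1,k_4): lcm = pq^3. S = 31/10pq^2 - 131/10pq + 4p - 1/4q^4 + 1/4q^3.
  leading term pq^2: subtract (31/120q)·h_1 from 31/10pq^2 - 131/10pq + 4p - 1/4q^4 + 1/4q^3 → -107/20pq + 4p - 1/4q^4 + 41/40q^3 - 31/40q^2
  leading term pq: subtract (-107/240)·h_1 from -107/20pq + 4p - 1/4q^4 + 41/40q^3 - 31/40q^2 → -75/8p - 1/4q^4 + 41/40q^3 - 169/80q^2 + 107/80q
  leading term p: subtract (87/4)·k_3 from -75/8p - 1/4q^4 + 41/40q^3 - 169/80q^2 + 107/80q → -1/4q^4 + 41/40q^3 - 47/40q^2 - 313/80q + 3/2
  leading term q^4: subtract (5/2q)·k_4 from -1/4q^4 + 41/40q^3 - 47/40q^2 - 313/80q + 3/2 → -3/8q^3 + 21/10q^2 - 393/80q + 3/2
  leading term q^3: subtract (15/4)·k_4 from -3/8q^3 + 21/10q^2 - 393/80q + 3/2 → 0
  remainder 0.

S(h_2,k_4): lcm = pq^3. S = 512/145pq^2 - 131/10pq + 4p - 6/29q^4 + 1/116q^3 + 2/29q^2.
  leading term pq^2: subtract (128/435q)·h_1 from 512/145pq^2 - 131/10pq + 4p - 6/29q^4 + 1/116q^3 + 2/29q^2 → -1239/290pq + 4p - 6/29q^4 + 517/580q^3 - 118/145q^2
  leading term pq: subtract (-413/1160)·h_1 from -1239/290pq + 4p - 6/29q^4 + 517/580q^3 - 118/145q^2 → -775/116p - 6/29q^4 + 517/580q^3 - 2183/1160q^2 + 1239/1160q
  leading term p: subtract (31/2)·k_3 from -775/116p - 6/29q^4 + 517/580q^3 - 2183/1160q^2 + 1239/1160q → -6/29q^4 + 517/580q^3 - 176/145q^2 - 3101/1160q + 31/29
  leading term q^4: subtract (60/29q)·k_4 from -6/29q^4 + 517/580q^3 - 176/145q^2 - 3101/1160q + 31/29 → -31/116q^3 + 217/145q^2 - 4061/1160q + 31/29
  leading term q^3: subtract (155/58)·k_4 from -31/116q^3 + 217/145q^2 - 4061/1160q + 31/29 → 0
  remainder 0.

S(k_3,k_4): leading monomials are coprime, so the S-polynomial reduces to 0 (Buchberger's first criterion).
Every S-polynomial of the final basis reduces to 0, so we have a Gröbner basis.
Inter-reduce: drop elements whose leading term is divisible by another's, tail-reduce, and make monic.
Reduced Gröbner basis: {p + 1/10q^2 - 14/25q + 4/25, q^3 - 28/5q^2 + 131/10q - 4}.

Since the reduced bases disagree, the two ideals are not the same.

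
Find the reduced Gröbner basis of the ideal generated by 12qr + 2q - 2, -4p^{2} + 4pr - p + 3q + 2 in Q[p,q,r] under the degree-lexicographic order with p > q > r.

G = {p^{2} - pr + \tfrac{1}{4}p - \tfrac{3}{4}q - \tfrac{1}{2}, qr + \tfrac{1}{6}q - \tfrac{1}{6}}

Buchberger's algorithm terminates because the ascending chain of leading-term ideals stabilizes.

f_1 = 12qr + 2q - 2, LT = qr.
f_2 = -4p^{2} + 4pr - p + 3q + 2, LT = p^{2}.

The S-polynomials (S(f_1,f_2)) all reduce to 0 modulo the current basis, so we have a Gröbner basis.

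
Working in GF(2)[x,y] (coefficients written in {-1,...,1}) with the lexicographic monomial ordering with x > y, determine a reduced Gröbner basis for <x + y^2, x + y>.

G = {x + y, y^2 + y}

Buchberger's algorithm terminates because the ascending chain of leading-term ideals stabilizes.

f_1 = x + y^2, LT = x.
f_2 = x + y, LT = x.

S(f_1,f_2): lcm = x. S = y^2 + y.
  reduce S modulo (f_1, f_2):
  remainder y^2 + y ≠ 0; add g_3 = y^2 + y to the basis.

The other S-polynomials (S(f_1,g_3), S(f_2,g_3)) all reduce to 0 modulo the current basis, so we have a Gröbner basis.
Inter-reduce: drop elements whose leading term is divisible by another's, tail-reduce, and make monic.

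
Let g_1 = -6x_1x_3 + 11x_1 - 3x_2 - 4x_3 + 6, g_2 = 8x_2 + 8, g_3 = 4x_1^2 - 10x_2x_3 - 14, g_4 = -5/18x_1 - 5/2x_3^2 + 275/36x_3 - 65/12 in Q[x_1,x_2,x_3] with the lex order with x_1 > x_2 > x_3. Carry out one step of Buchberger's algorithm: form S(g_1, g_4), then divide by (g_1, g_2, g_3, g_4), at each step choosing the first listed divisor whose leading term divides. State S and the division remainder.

S(g_1, g_4) = -11/6x_1 + 1/2x_2 - 9x_3^3 + 55/2x_3^2 - 113/6x_3 - 1; remainder on division = -9x_3^3 + 44x_3^2 - 277/4x_3 + 137/4.

lcm(LM(g_1), LM(g_4)) = x_1x_3.
S = (lcm/LT(g_1))·g_1 − (lcm/LT(g_4))·g_4 = -11/6x_1 + 1/2x_2 - 9x_3^3 + 55/2x_3^2 - 113/6x_3 - 1.
Reduce S modulo (g_1, g_2, g_3, g_4) in that order:
  leading term x_1: subtract (33/5)·g_4 from -11/6x_1 + 1/2x_2 - 9x_3^3 + 55/2x_3^2 - 113/6x_3 - 1 → 1/2x_2 - 9x_3^3 + 44x_3^2 - 277/4x_3 + 139/4
  leading term x_2: subtract (1/16)·g_2 from 1/2x_2 - 9x_3^3 + 44x_3^2 - 277/4x_3 + 139/4 → -9x_3^3 + 44x_3^2 - 277/4x_3 + 137/4
  leading term x_3^3: no divisor's leading term divides it; move -9x_3^3 to the remainder.
  leading term x_3^2: no divisor's leading term divides it; move 44x_3^2 to the remainder.
  leading term x_3: no divisor's leading term divides it; move -277/4x_3 to the remainder.
  leading term 1: no divisor's leading term divides it; move 137/4 to the remainder.
The remainder -9x_3^3 + 44x_3^2 - 277/4x_3 + 137/4 is nonzero, so it would be added as the next basis element.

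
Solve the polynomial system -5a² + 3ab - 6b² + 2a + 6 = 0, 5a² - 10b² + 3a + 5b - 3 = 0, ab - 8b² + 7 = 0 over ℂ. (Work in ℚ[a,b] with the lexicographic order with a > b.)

Compute a lex Gröbner basis by Buchberger's algorithm.
f_1 = -5a² + 3ab + 2a - 6b² + 6, LT = a².
f_2 = 5a² + 3a - 10b² + 5b - 3, LT = a².
f_3 = ab - 8b² + 7, LT = ab.

S(f_1,f_2): lcm = a². S = -⅗ab - a + 16/5b² - b - ⅗.
  leading term ab: subtract (-⅗)·f_3 from -⅗ab - a + 16/5b² - b - ⅗ → -a - 8/5b² - b + 18/5
  leading term a: no divisor's leading term divides it; move -a to the remainder.
  leading term b²: no divisor's leading term divides it; move -8/5b² to the remainder.
  leading term b: no divisor's leading term divides it; move -b to the remainder.
  leading term 1: no divisor's leading term divides it; move 18/5 to the remainder.
  remainder -a - 8/5b² - b + 18/5 ≠ 0; add h_4 = -a - 8/5b² - b + 18/5 to the basis.

S(f_1,f_3): lcm = a²b. S = 37/5ab² - ⅖ab - 7a + 6/5b³ - 6/5b.
  leading term ab²: subtract (37/5b)·f_3 from 37/5ab² - ⅖ab - 7a + 6/5b³ - 6/5b → -⅖ab - 7a + 302/5b³ - 53b
  leading term ab: subtract (-⅖)·f_3 from -⅖ab - 7a + 302/5b³ - 53b → -7a + 302/5b³ - 16/5b² - 53b + 14/5
  leading term a: subtract (7)·h_4 from -7a + 302/5b³ - 16/5b² - 53b + 14/5 → 302/5b³ + 8b² - 46b - 112/5
  leading term b³: no divisor's leading term divides it; move 302/5b³ to the remainder.
  leading term b²: no divisor's leading term divides it; move 8b² to the remainder.
  leading term b: no divisor's leading term divides it; move -46b to the remainder.
  leading term 1: no divisor's leading term divides it; move -112/5 to the remainder.
  remainder 302/5b³ + 8b² - 46b - 112/5 ≠ 0; add h_5 = 302/5b³ + 8b² - 46b - 112/5 to the basis.

S(f_2,f_3): lcm = a²b. S = 8ab² + ⅗ab - 7a - 2b³ + b² - ⅗b.
  leading term ab²: subtract (8b)·f_3 from 8ab² + ⅗ab - 7a - 2b³ + b² - ⅗b → ⅗ab - 7a + 62b³ + b² - 283/5b
  leading term ab: subtract (⅗)·f_3 from ⅗ab - 7a + 62b³ + b² - 283/5b → -7a + 62b³ + 29/5b² - 283/5b - 21/5
  leading term a: subtract (7)·h_4 from -7a + 62b³ + 29/5b² - 283/5b - 21/5 → 62b³ + 17b² - 248/5b - 147/5
  leading term b³: subtract (155/151)·h_5 from 62b³ + 17b² - 248/5b - 147/5 → 1327/151b² - 1798/755b - 4837/755
  leading term b²: no divisor's leading term divides it; move 1327/151b² to the remainder.
  leading term b: no divisor's leading term divides it; move -1798/755b to the remainder.
  leading term 1: no divisor's leading term divides it; move -4837/755 to the remainder.
  remainder 1327/151b² - 1798/755b - 4837/755 ≠ 0; add h_6 = 1327/151b² - 1798/755b - 4837/755 to the basis.

S(f_1,h_4): lcm = a². S = -8/5ab² - 8/5ab + 16/5a + 6/5b² - 6/5.
  leading term ab²: subtract (-8/5b)·f_3 from -8/5ab² - 8/5ab + 16/5a + 6/5b² - 6/5 → -8/5ab + 16/5a - 64/5b³ + 6/5b² + 56/5b - 6/5
  leading term ab: subtract (-8/5)·f_3 from -8/5ab + 16/5a - 64/5b³ + 6/5b² + 56/5b - 6/5 → 16/5a - 64/5b³ - 58/5b² + 56/5b + 10
  leading term a: subtract (-16/5)·h_4 from 16/5a - 64/5b³ - 58/5b² + 56/5b + 10 → -64/5b³ - 418/25b² + 8b + 538/25
  leading term b³: subtract (-32/151)·h_5 from -64/5b³ - 418/25b² + 8b + 538/25 → -56718/3775b² - 264/151b + 63318/3775
  leading term b²: subtract (-56718/33175)·h_6 from -56718/3775b² - 264/151b + 63318/3775 → -965364/165875b + 965364/165875
  leading term b: no divisor's leading term divides it; move -965364/165875b to the remainder.
  leading term 1: no divisor's leading term divides it; move 965364/165875 to the remainder.
  remainder -965364/165875b + 965364/165875 ≠ 0; add h_7 = -965364/165875b + 965364/165875 to the basis.

The other S-polynomials (S(f_2,h_4), S(f_3,h_4), S(f_1,h_5), S(f_2,h_5), S(f_3,h_5), S(h_4,h_5), S(f_1,h_6), S(f_2,h_6), S(f_3,h_6), S(h_4,h_6), S(h_5,h_6), S(f_1,h_7), S(f_2,h_7), S(f_3,h_7), S(h_4,h_7), S(h_5,h_7), S(h_6,h_7)) all reduce to 0 modulo the current basis, so we have a Gröbner basis.
Inter-reduce: drop elements whose leading term is divisible by another's, tail-reduce, and make monic.
Reduced Gröbner basis: {a - 1, b - 1}.

The lex basis is triangular: the last element involves only b. Solving b - 1 = 0 gives b ∈ {1}; substituting each value into the earlier elements determines the remaining variables.
  b = 1: the earlier basis element becomes a - 1 = 0, giving a = 1 — point (1, 1).
Zero-dimensionality of the ideal guarantees finitely many solutions over ℂ.

{(1, 1)}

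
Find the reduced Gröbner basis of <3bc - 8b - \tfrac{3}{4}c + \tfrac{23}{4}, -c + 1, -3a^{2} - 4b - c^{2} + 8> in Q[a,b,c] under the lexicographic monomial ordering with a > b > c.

G = {a^{2} - 1, b - 1, c - 1}

The reduced Gröbner basis is the canonical form of the ideal for this ordering.

f_1 = 3bc - 8b - \tfrac{3}{4}c + \tfrac{23}{4}, LT = bc.
f_2 = -c + 1, LT = c.
f_3 = -3a^{2} - 4b - c^{2} + 8, LT = a^{2}.

S(f_1,f_2): lcm = bc. S = -\tfrac{5}{3}b - \tfrac{1}{4}c + \tfrac{23}{12}.
  leading term b: no divisor's leading term divides it; move -\tfrac{5}{3}b to the remainder.
  leading term c: subtract (\tfrac{1}{4})·f_2 from -\tfrac{1}{4}c + \tfrac{23}{12} → \tfrac{5}{3}
  leading term 1: no divisor's leading term divides it; move \tfrac{5}{3} to the remainder.
  remainder -\tfrac{5}{3}b + \tfrac{5}{3} ≠ 0; add g_4 = -\tfrac{5}{3}b + \tfrac{5}{3} to the basis.

S(f_1,f_3): leading monomials are coprime, so the S-polynomial reduces to 0 (Buchberger's first criterion).
S(f_2,f_3): leading monomials are coprime, so the S-polynomial reduces to 0 (Buchberger's first criterion).
S(f_1,g_4): lcm = bc. S = -\tfrac{8}{3}b + \tfrac{3}{4}c + \tfrac{23}{12}.
  leading term b: subtract (\tfrac{8}{5})·g_4 from -\tfrac{8}{3}b + \tfrac{3}{4}c + \tfrac{23}{12} → \tfrac{3}{4}c - \tfrac{3}{4}
  leading term c: subtract (-\tfrac{3}{4})·f_2 from \tfrac{3}{4}c - \tfrac{3}{4} → 0
  remainder 0.

S(f_2,g_4): leading monomials are coprime, so the S-polynomial reduces to 0 (Buchberger's first criterion).
S(f_3,g_4): leading monomials are coprime, so the S-polynomial reduces to 0 (Buchberger's first criterion).
Every S-polynomial of the final basis reduces to 0, so we have a Gröbner basis.
Inter-reduce: drop elements whose leading term is divisible by another's, tail-reduce, and make monic.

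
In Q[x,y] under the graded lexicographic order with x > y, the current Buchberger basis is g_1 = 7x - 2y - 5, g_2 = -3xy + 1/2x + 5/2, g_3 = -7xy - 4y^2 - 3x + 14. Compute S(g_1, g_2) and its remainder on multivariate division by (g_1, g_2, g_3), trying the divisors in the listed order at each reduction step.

lcm(LM(g_1), LM(g_2)) = xy.
S = (lcm/LT(g_1))·g_1 − (lcm/LT(g_2))·g_2 = -2/7y^2 + 1/6x - 5/7y + 5/6.
Reduce S modulo (g_1, g_2, g_3) in that order:
  leading term y^2: no divisor's leading term divides it; move -2/7y^2 to the remainder.
  leading term x: subtract (1/42)·g_1 from 1/6x - 5/7y + 5/6 → -2/3y + 20/21
  leading term y: no divisor's leading term divides it; move -2/3y to the remainder.
  leading term 1: no divisor's leading term divides it; move 20/21 to the remainder.
The remainder -2/7y^2 - 2/3y + 20/21 is nonzero, so it would be added as the next basis element.

S(g_1, g_2) = -2/7y^2 + 1/6x - 5/7y + 5/6; remainder on division = -2/7y^2 - 2/3y + 20/21.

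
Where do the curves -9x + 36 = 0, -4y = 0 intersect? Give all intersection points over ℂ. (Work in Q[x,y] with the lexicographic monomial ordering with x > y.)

{(4, 0)}

Compute a lex Gröbner basis by Buchberger's algorithm.
f_1 = -9x + 36, LT = x.
f_2 = -4y, LT = y.

The S-polynomials (S(f_1,f_2)) all reduce to 0 modulo the current basis, so we have a Gröbner basis.
Inter-reduce: drop elements whose leading term is divisible by another's, tail-reduce, and make monic.
Reduced Gröbner basis: {x - 4, y}.

Elimination: the polynomial y lies in the elimination ideal for y, so y ∈ {0}. For each such y, the remaining basis elements (now univariate) give the rest of the solution.
  y = 0: the earlier basis element becomes x - 4 = 0, giving x = 4 — point (4, 0).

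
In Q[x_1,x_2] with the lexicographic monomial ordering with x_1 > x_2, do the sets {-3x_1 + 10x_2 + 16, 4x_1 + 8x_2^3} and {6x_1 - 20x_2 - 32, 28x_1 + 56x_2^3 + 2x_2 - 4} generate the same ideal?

No, the ideals differ.

For a fixed monomial order, each ideal has a unique reduced Gröbner basis; comparing bases decides equality.
Buchberger on the first generating set:
f_1 = -3x_1 + 10x_2 + 16, LT = x_1.
f_2 = 4x_1 + 8x_2^3, LT = x_1.

S(f_1,f_2): lcm = x_1. S = -2x_2^3 - 10/3x_2 - 16/3.
  leading term x_2^3: no divisor's leading term divides it; move -2x_2^3 to the remainder.
  leading term x_2: no divisor's leading term divides it; move -10/3x_2 to the remainder.
  leading term 1: no divisor's leading term divides it; move -16/3 to the remainder.
  remainder -2x_2^3 - 10/3x_2 - 16/3 ≠ 0; add g_3 = -2x_2^3 - 10/3x_2 - 16/3 to the basis.

S(f_1,g_3): leading monomials are coprime, so the S-polynomial reduces to 0 (Buchberger's first criterion).
S(f_2,g_3): leading monomials are coprime, so the S-polynomial reduces to 0 (Buchberger's first criterion).
Every S-polynomial of the final basis reduces to 0, so we have a Gröbner basis.
Inter-reduce: drop elements whose leading term is divisible by another's, tail-reduce, and make monic.
Reduced Gröbner basis: {x_1 - 10/3x_2 - 16/3, x_2^3 + 5/3x_2 + 8/3}.

Buchberger on the second generating set:
h_1 = 6x_1 - 20x_2 - 32, LT = x_1.
h_2 = 28x_1 + 56x_2^3 + 2x_2 - 4, LT = x_1.

S(h_1,h_2): lcm = x_1. S = -2x_2^3 - 143/42x_2 - 109/21.
  leading term x_2^3: no divisor's leading term divides it; move -2x_2^3 to the remainder.
  leading term x_2: no divisor's leading term divides it; move -143/42x_2 to the remainder.
  leading term 1: no divisor's leading term divides it; move -109/21 to the remainder.
  remainder -2x_2^3 - 143/42x_2 - 109/21 ≠ 0; add k_3 = -2x_2^3 - 143/42x_2 - 109/21 to the basis.

S(h_1,k_3): leading monomials are coprime, so the S-polynomial reduces to 0 (Buchberger's first criterion).
S(h_2,k_3): leading monomials are coprime, so the S-polynomial reduces to 0 (Buchberger's first criterion).
Every S-polynomial of the final basis reduces to 0, so we have a Gröbner basis.
Inter-reduce: drop elements whose leading term is divisible by another's, tail-reduce, and make monic.
Reduced Gröbner basis: {x_1 - 10/3x_2 - 16/3, x_2^3 + 143/84x_2 + 109/42}.

The bases are distinct; the ideals are different.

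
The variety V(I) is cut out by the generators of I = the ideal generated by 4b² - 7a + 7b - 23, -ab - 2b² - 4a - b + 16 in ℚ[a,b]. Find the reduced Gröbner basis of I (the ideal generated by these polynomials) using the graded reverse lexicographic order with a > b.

f_1 = 4b² - 7a + 7b - 23, LT = b².
f_2 = -ab - 2b² - 4a - b + 16, LT = ab.

S(f_1,f_2): lcm = ab². S = -2b³ - 7/4a² - 9/4ab - b² - 23/4a + 16b.
  leading term b³: subtract (-½b)·f_1 from -2b³ - 7/4a² - 9/4ab - b² - 23/4a + 16b → -7/4a² - 23/4ab + 5/2b² - 23/4a + 9/2b
  leading term a²: no divisor's leading term divides it; move -7/4a² to the remainder.
  leading term ab: subtract (23/4)·f_2 from -23/4ab + 5/2b² - 23/4a + 9/2b → 14b² + 69/4a + 41/4b - 92
  leading term b²: subtract (7/2)·f_1 from 14b² + 69/4a + 41/4b - 92 → 167/4a - 57/4b - 23/2
  leading term a: no divisor's leading term divides it; move 167/4a to the remainder.
  leading term b: no divisor's leading term divides it; move -57/4b to the remainder.
  leading term 1: no divisor's leading term divides it; move -23/2 to the remainder.
  remainder -7/4a² + 167/4a - 57/4b - 23/2 ≠ 0; add g_3 = -7/4a² + 167/4a - 57/4b - 23/2 to the basis.

S(f_1,g_3): leading monomials are coprime, so the S-polynomial reduces to 0 (Buchberger's first criterion).
S(f_2,g_3): lcm = a²b. S = 2ab² + 4a² + 174/7ab - 57/7b² - 16a - 46/7b.
  leading term ab²: subtract (½a)·f_1 from 2ab² + 4a² + 174/7ab - 57/7b² - 16a - 46/7b → 15/2a² + 299/14ab - 57/7b² - 9/2a - 46/7b
  leading term a²: subtract (-30/7)·g_3 from 15/2a² + 299/14ab - 57/7b² - 9/2a - 46/7b → 299/14ab - 57/7b² + 1221/7a - 947/14b - 345/7
  leading term ab: subtract (-299/14)·f_2 from 299/14ab - 57/7b² + 1221/7a - 947/14b - 345/7 → -356/7b² + 89a - 89b + 2047/7
  leading term b²: subtract (-89/7)·f_1 from -356/7b² + 89a - 89b + 2047/7 → 0
  remainder 0.

Every S-polynomial of the final basis reduces to 0, so we have a Gröbner basis.

G = {a² - 167/7a + 57/7b + 46/7, ab + 15/2a - 5/2b - 9/2, b² - 7/4a + 7/4b - 23/4}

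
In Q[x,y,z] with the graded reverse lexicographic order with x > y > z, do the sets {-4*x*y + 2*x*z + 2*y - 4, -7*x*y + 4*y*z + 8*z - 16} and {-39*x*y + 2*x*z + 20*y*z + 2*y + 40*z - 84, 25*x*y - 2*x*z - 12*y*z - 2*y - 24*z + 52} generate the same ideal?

Yes, the ideals are equal.

For a fixed monomial order, each ideal has a unique reduced Gröbner basis; comparing bases decides equality.
Buchberger on the first generating set:
f_1 = -4*x*y + 2*x*z + 2*y - 4, LT = x*y.
f_2 = -7*x*y + 4*y*z + 8*z - 16, LT = x*y.

S(f_1,f_2): lcm = x*y. S = -1/2*x*z + 4/7*y*z - 1/2*y + 8/7*z - 9/7.
  leading term x*z: no divisor's leading term divides it; move -1/2*x*z to the remainder.
  leading term y*z: no divisor's leading term divides it; move 4/7*y*z to the remainder.
  leading term y: no divisor's leading term divides it; move -1/2*y to the remainder.
  leading term z: no divisor's leading term divides it; move 8/7*z to the remainder.
  leading term 1: no divisor's leading term divides it; move -9/7 to the remainder.
  remainder -1/2*x*z + 4/7*y*z - 1/2*y + 8/7*z - 9/7 ≠ 0; add g_3 = -1/2*x*z + 4/7*y*z - 1/2*y + 8/7*z - 9/7 to the basis.

S(f_1,g_3): lcm = x*y*z. S = 8/7*y**2*z - 1/2*x*z**2 - y**2 + 25/14*y*z - 18/7*y + z.
  leading term y**2*z: no divisor's leading term divides it; move 8/7*y**2*z to the remainder.
  leading term x*z**2: subtract (z)·g_3 from -1/2*x*z**2 - y**2 + 25/14*y*z - 18/7*y + z → -4/7*y*z**2 - y**2 + 16/7*y*z - 8/7*z**2 - 18/7*y + 16/7*z
  leading term y*z**2: no divisor's leading term divides it; move -4/7*y*z**2 to the remainder.
  leading term y**2: no divisor's leading term divides it; move -y**2 to the remainder.
  leading term y*z: no divisor's leading term divides it; move 16/7*y*z to the remainder.
  leading term z**2: no divisor's leading term divides it; move -8/7*z**2 to the remainder.
  leading term y: no divisor's leading term divides it; move -18/7*y to the remainder.
  leading term z: no divisor's leading term divides it; move 16/7*z to the remainder.
  remainder 8/7*y**2*z - 4/7*y*z**2 - y**2 + 16/7*y*z - 8/7*z**2 - 18/7*y + 16/7*z ≠ 0; add g_4 = 8/7*y**2*z - 4/7*y*z**2 - y**2 + 16/7*y*z - 8/7*z**2 - 18/7*y + 16/7*z to the basis.

The other S-polynomials (S(f_2,g_3), S(f_1,g_4), S(f_2,g_4), S(g_3,g_4)) all reduce to 0 modulo the current basis, so we have a Gröbner basis.
Inter-reduce: drop elements whose leading term is divisible by another's, tail-reduce, and make monic.
Reduced Gröbner basis: {y**2*z - 1/2*y*z**2 - 7/8*y**2 + 2*y*z - z**2 - 9/4*y + 2*z, x*y - 4/7*y*z - 8/7*z + 16/7, x*z - 8/7*y*z + y - 16/7*z + 18/7}.

Buchberger on the second generating set:
h_1 = -39*x*y + 2*x*z + 20*y*z + 2*y + 40*z - 84, LT = x*y.
h_2 = 25*x*y - 2*x*z - 12*y*z - 2*y - 24*z + 52, LT = x*y.

S(h_1,h_2): lcm = x*y. S = 28/975*x*z - 32/975*y*z + 28/975*y - 64/975*z + 24/325.
  leading term x*z: no divisor's leading term divides it; move 28/975*x*z to the remainder.
  leading term y*z: no divisor's leading term divides it; move -32/975*y*z to the remainder.
  leading term y: no divisor's leading term divides it; move 28/975*y to the remainder.
  leading term z: no divisor's leading term divides it; move -64/975*z to the remainder.
  leading term 1: no divisor's leading term divides it; move 24/325 to the remainder.
  remainder 28/975*x*z - 32/975*y*z + 28/975*y - 64/975*z + 24/325 ≠ 0; add k_3 = 28/975*x*z - 32/975*y*z + 28/975*y - 64/975*z + 24/325 to the basis.

S(h_1,k_3): lcm = x*y*z. S = 8/7*y**2*z - 2/39*x*z**2 - 20/39*y*z**2 - y**2 + 610/273*y*z - 40/39*z**2 - 18/7*y + 28/13*z.
  leading term y**2*z: no divisor's leading term divides it; move 8/7*y**2*z to the remainder.
  leading term x*z**2: subtract (-25/14*z)·k_3 from -2/39*x*z**2 - 20/39*y*z**2 - y**2 + 610/273*y*z - 40/39*z**2 - 18/7*y + 28/13*z → -4/7*y*z**2 - y**2 + 16/7*y*z - 8/7*z**2 - 18/7*y + 16/7*z
  leading term y*z**2: no divisor's leading term divides it; move -4/7*y*z**2 to the remainder.
  leading term y**2: no divisor's leading term divides it; move -y**2 to the remainder.
  leading term y*z: no divisor's leading term divides it; move 16/7*y*z to the remainder.
  leading term z**2: no divisor's leading term divides it; move -8/7*z**2 to the remainder.
  leading term y: no divisor's leading term divides it; move -18/7*y to the remainder.
  leading term z: no divisor's leading term divides it; move 16/7*z to the remainder.
  remainder 8/7*y**2*z - 4/7*y*z**2 - y**2 + 16/7*y*z - 8/7*z**2 - 18/7*y + 16/7*z ≠ 0; add k_4 = 8/7*y**2*z - 4/7*y*z**2 - y**2 + 16/7*y*z - 8/7*z**2 - 18/7*y + 16/7*z to the basis.

The other S-polynomials (S(h_2,k_3), S(h_1,k_4), S(h_2,k_4), S(k_3,k_4)) all reduce to 0 modulo the current basis, so we have a Gröbner basis.
Inter-reduce: drop elements whose leading term is divisible by another's, tail-reduce, and make monic.
Reduced Gröbner basis: {y**2*z - 1/2*y*z**2 - 7/8*y**2 + 2*y*z - z**2 - 9/4*y + 2*z, x*y - 4/7*y*z - 8/7*z + 16/7, x*z - 8/7*y*z + y - 16/7*z + 18/7}.

Same reduced basis, so the two generating sets span the same ideal.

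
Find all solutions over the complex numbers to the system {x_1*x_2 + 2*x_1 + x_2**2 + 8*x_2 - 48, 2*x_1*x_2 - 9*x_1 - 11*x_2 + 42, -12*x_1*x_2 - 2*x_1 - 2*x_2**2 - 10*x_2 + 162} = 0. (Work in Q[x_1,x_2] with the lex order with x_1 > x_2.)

Compute a lex Gröbner basis by Buchberger's algorithm.
f_1 = x_1*x_2 + 2*x_1 + x_2**2 + 8*x_2 - 48, LT = x_1*x_2.
f_2 = 2*x_1*x_2 - 9*x_1 - 11*x_2 + 42, LT = x_1*x_2.
f_3 = -12*x_1*x_2 - 2*x_1 - 2*x_2**2 - 10*x_2 + 162, LT = x_1*x_2.

S(f_1,f_2): lcm = x_1*x_2. S = 13/2*x_1 + x_2**2 + 27/2*x_2 - 69.
  leading term x_1: no divisor's leading term divides it; move 13/2*x_1 to the remainder.
  leading term x_2**2: no divisor's leading term divides it; move x_2**2 to the remainder.
  leading term x_2: no divisor's leading term divides it; move 27/2*x_2 to the remainder.
  leading term 1: no divisor's leading term divides it; move -69 to the remainder.
  remainder 13/2*x_1 + x_2**2 + 27/2*x_2 - 69 ≠ 0; add h_4 = 13/2*x_1 + x_2**2 + 27/2*x_2 - 69 to the basis.

S(f_1,f_3): lcm = x_1*x_2. S = 11/6*x_1 + 5/6*x_2**2 + 43/6*x_2 - 69/2.
  leading term x_1: subtract (11/39)·h_4 from 11/6*x_1 + 5/6*x_2**2 + 43/6*x_2 - 69/2 → 43/78*x_2**2 + 131/39*x_2 - 391/26
  leading term x_2**2: no divisor's leading term divides it; move 43/78*x_2**2 to the remainder.
  leading term x_2: no divisor's leading term divides it; move 131/39*x_2 to the remainder.
  leading term 1: no divisor's leading term divides it; move -391/26 to the remainder.
  remainder 43/78*x_2**2 + 131/39*x_2 - 391/26 ≠ 0; add h_5 = 43/78*x_2**2 + 131/39*x_2 - 391/26 to the basis.

S(f_1,h_4): lcm = x_1*x_2. S = 2*x_1 - 2/13*x_2**3 - 14/13*x_2**2 + 242/13*x_2 - 48.
  leading term x_1: subtract (4/13)·h_4 from 2*x_1 - 2/13*x_2**3 - 14/13*x_2**2 + 242/13*x_2 - 48 → -2/13*x_2**3 - 18/13*x_2**2 + 188/13*x_2 - 348/13
  leading term x_2**3: subtract (-12/43*x_2)·h_5 from -2/13*x_2**3 - 18/13*x_2**2 + 188/13*x_2 - 348/13 → -250/559*x_2**2 + 5738/559*x_2 - 348/13
  leading term x_2**2: subtract (-1500/1849)·h_5 from -250/559*x_2**2 + 5738/559*x_2 - 348/13 → 24018/1849*x_2 - 72054/1849
  leading term x_2: no divisor's leading term divides it; move 24018/1849*x_2 to the remainder.
  leading term 1: no divisor's leading term divides it; move -72054/1849 to the remainder.
  remainder 24018/1849*x_2 - 72054/1849 ≠ 0; add h_6 = 24018/1849*x_2 - 72054/1849 to the basis.

The other S-polynomials (S(f_2,f_3), S(f_2,h_4), S(f_3,h_4), S(f_1,h_5), S(f_2,h_5), S(f_3,h_5), S(h_4,h_5), S(f_1,h_6), S(f_2,h_6), S(f_3,h_6), S(h_4,h_6), S(h_5,h_6)) all reduce to 0 modulo the current basis, so we have a Gröbner basis.
Inter-reduce: drop elements whose leading term is divisible by another's, tail-reduce, and make monic.
Reduced Gröbner basis: {x_1 - 3, x_2 - 3}.

A lex Gröbner basis eliminates variables successively. Here x_2 - 3 depends only on x_2, with roots {3}; lifting each root through the earlier basis elements recovers the full solutions.
  x_2 = 3: the earlier basis element becomes x_1 - 3 = 0, giving x_1 = 3 — point (3, 3).
Check: every point annihilates each of the original generators.
Zero-dimensionality of the ideal guarantees finitely many solutions over ℂ.

{(3, 3)}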